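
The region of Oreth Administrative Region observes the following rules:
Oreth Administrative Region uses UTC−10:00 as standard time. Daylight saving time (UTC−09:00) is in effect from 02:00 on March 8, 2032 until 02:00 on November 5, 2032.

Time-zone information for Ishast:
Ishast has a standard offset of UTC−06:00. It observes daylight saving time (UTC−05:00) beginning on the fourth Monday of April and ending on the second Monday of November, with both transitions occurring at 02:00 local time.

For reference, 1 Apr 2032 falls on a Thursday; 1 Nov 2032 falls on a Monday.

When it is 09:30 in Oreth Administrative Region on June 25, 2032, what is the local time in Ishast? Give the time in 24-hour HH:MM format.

June 25, 2032 lies within the daylight-saving period (8 March – 5 November), so Oreth Administrative Region is on daylight time, UTC−09:00.
09:30 Oreth Administrative Region + 9h = 18:30 UTC.
1 April 2032 is a Thursday, so the first Monday is April 5 and the fourth is April 26.
1 November 2032 is a Monday, so the first Monday is November 1 and the second is November 8.
At the standard offset (UTC−06:00), 18:30 UTC − 6h = 12:30 Ishast standard time.
The standard-time date in Ishast, June 25, 2032, falls between 26 April and 8 November, so daylight saving is in effect and Ishast is at UTC−05:00.
18:30 UTC − 5h = 13:30 Ishast.

13:30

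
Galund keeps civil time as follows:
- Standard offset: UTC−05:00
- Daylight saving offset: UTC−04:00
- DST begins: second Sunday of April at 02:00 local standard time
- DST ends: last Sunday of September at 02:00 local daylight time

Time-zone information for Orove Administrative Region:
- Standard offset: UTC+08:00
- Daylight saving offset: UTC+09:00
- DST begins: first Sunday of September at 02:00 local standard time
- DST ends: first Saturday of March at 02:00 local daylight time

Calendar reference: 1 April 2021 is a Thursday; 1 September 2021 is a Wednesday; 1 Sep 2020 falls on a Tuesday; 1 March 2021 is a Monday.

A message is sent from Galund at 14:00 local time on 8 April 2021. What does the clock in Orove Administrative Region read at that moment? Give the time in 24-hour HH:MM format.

1 April 2021 is a Thursday, so the first Sunday is April 4 and the second is April 11.
1 September 2021 is a Wednesday, so Sundays fall on 5, 12, 19, 26; the last is September 26.
8 April 2021 is outside the daylight-saving period (11 April – 26 September), so Galund is on standard time, UTC−05:00.
14:00 Galund + 5h = 19:00 UTC.
1 September 2020 is a Tuesday, so the first Sunday is September 6.
1 March 2021 is a Monday, so the first Saturday is March 6.
At the standard offset (UTC+08:00), 19:00 UTC + 8h = 03:00 Orove Administrative Region standard time (rolling into the next day, 9 April 2021).
The standard-time date in Orove Administrative Region, 9 April 2021, does not fall between 6 September 2020 and 6 March 2021, so daylight saving is not in effect and Orove Administrative Region is at UTC+08:00.
19:00 UTC + 8h = 03:00 Orove Administrative Region (rolling into the next day, 9 April 2021).

03:00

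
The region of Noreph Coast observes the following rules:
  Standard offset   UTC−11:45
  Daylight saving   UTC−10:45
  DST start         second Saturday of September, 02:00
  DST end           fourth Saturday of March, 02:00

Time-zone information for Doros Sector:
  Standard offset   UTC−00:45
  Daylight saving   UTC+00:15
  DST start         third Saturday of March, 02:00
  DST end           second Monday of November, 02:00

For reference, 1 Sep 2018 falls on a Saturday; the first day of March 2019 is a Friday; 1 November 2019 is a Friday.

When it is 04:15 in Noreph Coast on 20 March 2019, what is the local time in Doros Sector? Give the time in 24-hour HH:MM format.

1 September 2018 is a Saturday, so the first Saturday is September 1 and the second is September 8.
1 March 2019 is a Friday, so the first Saturday is March 2 and the fourth is March 23.
20 March 2019 falls between 8 September 2018 and 23 March 2019, so daylight saving is in effect and Noreph Coast is at UTC−10:45.
04:15 Noreph Coast + 10h45m = 15:00 UTC.
1 March 2019 is a Friday, so the first Saturday is March 2 and the third is March 16.
1 November 2019 is a Friday, so the first Monday is November 4 and the second is November 11.
At the standard offset (UTC−00:45), 15:00 UTC − 0h45m = 14:15 Doros Sector standard time.
The standard-time date in Doros Sector, 20 March 2019, lies within the daylight-saving period (16 March – 11 November), so Doros Sector is on daylight time, UTC+00:15.
15:00 UTC + 0h15m = 15:15 Doros Sector.

15:15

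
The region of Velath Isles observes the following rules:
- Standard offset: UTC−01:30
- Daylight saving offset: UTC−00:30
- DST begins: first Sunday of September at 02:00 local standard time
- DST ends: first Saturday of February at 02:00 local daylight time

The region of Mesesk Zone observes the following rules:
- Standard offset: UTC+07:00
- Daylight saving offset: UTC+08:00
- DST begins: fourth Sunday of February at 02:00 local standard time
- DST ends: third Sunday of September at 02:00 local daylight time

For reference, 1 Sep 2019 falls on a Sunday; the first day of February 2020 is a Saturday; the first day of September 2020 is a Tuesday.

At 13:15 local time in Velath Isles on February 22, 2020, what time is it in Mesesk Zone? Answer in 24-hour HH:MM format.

1 September 2019 is a Sunday, so the first Sunday is September 1.
1 February 2020 is a Saturday, so the first Saturday is February 1.
Daylight saving runs 1 September 2019 – 1 February 2020; February 22, 2020 is outside that window, so Velath Isles is on standard time at UTC−01:30.
13:15 Velath Isles + 1h30m = 14:45 UTC.
1 February 2020 is a Saturday, so the first Sunday is February 2 and the fourth is February 23.
1 September 2020 is a Tuesday, so the first Sunday is September 6 and the third is September 20.
At the standard offset (UTC+07:00), 14:45 UTC + 7h = 21:45 Mesesk Zone standard time.
The standard-time date in Mesesk Zone, February 22, 2020, does not fall between 23 February and 20 September, so daylight saving is not in effect and Mesesk Zone is at UTC+07:00.
14:45 UTC + 7h = 21:45 Mesesk Zone.

21:45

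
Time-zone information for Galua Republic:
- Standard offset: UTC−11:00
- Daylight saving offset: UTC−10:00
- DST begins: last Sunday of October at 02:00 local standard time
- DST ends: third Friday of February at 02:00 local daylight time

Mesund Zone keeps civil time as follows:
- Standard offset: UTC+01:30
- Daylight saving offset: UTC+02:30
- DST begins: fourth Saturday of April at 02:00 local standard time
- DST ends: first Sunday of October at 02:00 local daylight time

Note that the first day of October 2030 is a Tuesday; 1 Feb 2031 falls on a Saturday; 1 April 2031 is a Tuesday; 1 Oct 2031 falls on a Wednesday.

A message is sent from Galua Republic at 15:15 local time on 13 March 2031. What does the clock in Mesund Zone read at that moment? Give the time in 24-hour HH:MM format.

03:45

1 October 2030 is a Tuesday, so Sundays fall on 6, 13, 20, 27; the last is October 27.
1 February 2031 is a Saturday, so the first Friday is February 7 and the third is February 21.
13 March 2031 is outside the daylight-saving period (27 October 2030 – 21 February 2031), so Galua Republic is on standard time, UTC−11:00.
15:15 Galua Republic + 11h = 02:15 UTC (rolling into the next day, 14 March 2031).
1 April 2031 is a Tuesday, so the first Saturday is April 5 and the fourth is April 26.
1 October 2031 is a Wednesday, so the first Sunday is October 5.
At the standard offset (UTC+01:30), 02:15 UTC + 1h30m = 03:45 Mesund Zone standard time.
The standard-time date in Mesund Zone, 14 March 2031, is outside the daylight-saving period (26 April – 5 October), so Mesund Zone is on standard time, UTC+01:30.
02:15 UTC + 1h30m = 03:45 Mesund Zone.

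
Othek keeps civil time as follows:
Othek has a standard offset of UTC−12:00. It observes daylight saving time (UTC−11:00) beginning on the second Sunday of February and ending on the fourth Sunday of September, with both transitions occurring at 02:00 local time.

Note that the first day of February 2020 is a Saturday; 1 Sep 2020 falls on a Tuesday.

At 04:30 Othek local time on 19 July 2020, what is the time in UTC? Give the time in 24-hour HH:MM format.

1 February 2020 is a Saturday, so the first Sunday is February 2 and the second is February 9.
1 September 2020 is a Tuesday, so the first Sunday is September 6 and the fourth is September 27.
19 July 2020 lies within the daylight-saving period (9 February – 27 September), so Othek is on daylight time, UTC−11:00.
04:30 local + 11h = 15:30 UTC.

15:30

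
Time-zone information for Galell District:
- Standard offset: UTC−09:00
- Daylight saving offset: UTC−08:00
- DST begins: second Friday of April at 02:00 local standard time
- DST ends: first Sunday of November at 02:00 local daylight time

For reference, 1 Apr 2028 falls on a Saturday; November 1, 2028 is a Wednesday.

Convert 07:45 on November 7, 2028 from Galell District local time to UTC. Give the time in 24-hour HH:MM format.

1 April 2028 is a Saturday, so the first Friday is April 7 and the second is April 14.
1 November 2028 is a Wednesday, so the first Sunday is November 5.
November 7, 2028 is outside the daylight-saving period (14 April – 5 November), so Galell District is on standard time, UTC−09:00.
07:45 local + 9h = 16:45 UTC.

16:45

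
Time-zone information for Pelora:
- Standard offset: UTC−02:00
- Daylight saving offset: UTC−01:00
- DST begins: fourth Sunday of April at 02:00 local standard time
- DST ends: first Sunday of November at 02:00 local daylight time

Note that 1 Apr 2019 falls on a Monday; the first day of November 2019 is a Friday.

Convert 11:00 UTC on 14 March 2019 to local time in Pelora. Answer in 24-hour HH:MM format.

1 April 2019 is a Monday, so the first Sunday is April 7 and the fourth is April 28.
1 November 2019 is a Friday, so the first Sunday is November 3.
At the standard offset (UTC−02:00), 11:00 UTC − 2h = 09:00 Pelora standard time.
The standard-time date in Pelora, 14 March 2019, does not fall between 28 April and 3 November, so daylight saving is not in effect and Pelora is at UTC−02:00.
11:00 UTC − 2h = 09:00 local.

09:00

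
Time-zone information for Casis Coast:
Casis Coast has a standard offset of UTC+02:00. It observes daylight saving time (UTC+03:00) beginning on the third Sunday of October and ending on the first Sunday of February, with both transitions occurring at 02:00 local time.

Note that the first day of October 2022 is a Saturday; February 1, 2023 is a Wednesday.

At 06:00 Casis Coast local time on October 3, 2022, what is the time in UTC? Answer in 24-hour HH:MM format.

1 October 2022 is a Saturday, so the first Sunday is October 2 and the third is October 16.
1 February 2023 is a Wednesday, so the first Sunday is February 5.
October 3, 2022 is outside the daylight-saving period (16 October 2022 – 5 February 2023), so Casis Coast is on standard time, UTC+02:00.
06:00 local − 2h = 04:00 UTC.

04:00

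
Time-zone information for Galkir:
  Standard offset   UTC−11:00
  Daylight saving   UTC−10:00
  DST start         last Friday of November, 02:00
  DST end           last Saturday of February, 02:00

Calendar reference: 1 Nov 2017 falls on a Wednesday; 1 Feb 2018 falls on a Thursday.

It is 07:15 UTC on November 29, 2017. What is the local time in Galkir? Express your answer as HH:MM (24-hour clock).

1 November 2017 is a Wednesday, so Fridays fall on 3, 10, 17, 24; the last is November 24.
1 February 2018 is a Thursday, so Saturdays fall on 3, 10, 17, 24; the last is February 24.
At the standard offset (UTC−11:00), 07:15 UTC − 11h = 20:15 Galkir standard time (rolling into the previous day, 28 November 2017).
The standard-time date in Galkir, November 28, 2017, lies within the daylight-saving period (24 November 2017 – 24 February 2018), so Galkir is on daylight time, UTC−10:00.
07:15 UTC − 10h = 21:15 local (rolling into the previous day, 28 November 2017).

21:15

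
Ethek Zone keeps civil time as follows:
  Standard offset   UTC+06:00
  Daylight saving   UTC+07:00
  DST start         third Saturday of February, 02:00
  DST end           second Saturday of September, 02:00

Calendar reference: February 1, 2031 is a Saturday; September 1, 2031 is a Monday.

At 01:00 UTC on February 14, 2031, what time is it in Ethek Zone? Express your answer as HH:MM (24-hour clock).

07:00

1 February 2031 is a Saturday, so the first Saturday is February 1 and the third is February 15.
1 September 2031 is a Monday, so the first Saturday is September 6 and the second is September 13.
At the standard offset (UTC+06:00), 01:00 UTC + 6h = 07:00 Ethek Zone standard time.
The standard-time date in Ethek Zone, February 14, 2031, is outside the daylight-saving period (15 February – 13 September), so Ethek Zone is on standard time, UTC+06:00.
01:00 UTC + 6h = 07:00 local.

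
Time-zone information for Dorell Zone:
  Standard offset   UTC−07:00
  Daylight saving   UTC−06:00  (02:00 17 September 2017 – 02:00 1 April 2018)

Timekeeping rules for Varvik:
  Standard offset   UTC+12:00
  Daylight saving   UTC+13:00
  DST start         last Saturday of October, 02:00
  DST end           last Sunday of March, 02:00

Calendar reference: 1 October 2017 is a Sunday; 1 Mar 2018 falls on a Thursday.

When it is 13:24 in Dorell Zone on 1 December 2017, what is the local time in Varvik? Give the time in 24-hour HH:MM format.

08:24

1 December 2017 falls between 17 September 2017 and 1 April 2018, so daylight saving is in effect and Dorell Zone is at UTC−06:00.
13:24 Dorell Zone + 6h = 19:24 UTC.
1 October 2017 is a Sunday, so Saturdays fall on 7, 14, 21, 28; the last is October 28.
1 March 2018 is a Thursday, so Sundays fall on 4, 11, 18, 25; the last is March 25.
At the standard offset (UTC+12:00), 19:24 UTC + 12h = 07:24 Varvik standard time (rolling into the next day, 2 December 2017).
The standard-time date in Varvik, 2 December 2017, falls between 28 October 2017 and 25 March 2018, so daylight saving is in effect and Varvik is at UTC+13:00.
19:24 UTC + 13h = 08:24 Varvik (rolling into the next day, 2 December 2017).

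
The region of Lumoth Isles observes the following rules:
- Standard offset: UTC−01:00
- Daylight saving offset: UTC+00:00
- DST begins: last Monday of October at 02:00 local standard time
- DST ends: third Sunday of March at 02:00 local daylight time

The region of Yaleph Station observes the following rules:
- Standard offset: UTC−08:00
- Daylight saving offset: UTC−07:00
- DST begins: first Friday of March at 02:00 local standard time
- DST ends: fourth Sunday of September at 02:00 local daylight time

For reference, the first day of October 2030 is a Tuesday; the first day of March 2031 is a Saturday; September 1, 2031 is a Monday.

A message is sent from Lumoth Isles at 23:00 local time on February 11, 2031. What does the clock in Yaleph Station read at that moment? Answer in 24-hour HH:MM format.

1 October 2030 is a Tuesday, so Mondays fall on 7, 14, 21, 28; the last is October 28.
1 March 2031 is a Saturday, so the first Sunday is March 2 and the third is March 16.
February 11, 2031 lies within the daylight-saving period (28 October 2030 – 16 March 2031), so Lumoth Isles is on daylight time, UTC+00:00.
23:00 Lumoth Isles − 0h = 23:00 UTC.
1 March 2031 is a Saturday, so the first Friday is March 7.
1 September 2031 is a Monday, so the first Sunday is September 7 and the fourth is September 28.
At the standard offset (UTC−08:00), 23:00 UTC − 8h = 15:00 Yaleph Station standard time.
Daylight saving runs 7 March – 28 September; the standard-time date in Yaleph Station, February 11, 2031, is outside that window, so Yaleph Station is on standard time at UTC−08:00.
23:00 UTC − 8h = 15:00 Yaleph Station.

15:00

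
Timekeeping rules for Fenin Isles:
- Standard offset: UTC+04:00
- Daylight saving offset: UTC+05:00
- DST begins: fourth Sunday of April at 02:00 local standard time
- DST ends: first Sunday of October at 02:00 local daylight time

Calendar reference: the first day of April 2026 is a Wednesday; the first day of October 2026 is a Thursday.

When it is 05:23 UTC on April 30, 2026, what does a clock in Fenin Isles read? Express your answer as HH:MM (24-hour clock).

10:23

1 April 2026 is a Wednesday, so the first Sunday is April 5 and the fourth is April 26.
1 October 2026 is a Thursday, so the first Sunday is October 4.
At the standard offset (UTC+04:00), 05:23 UTC + 4h = 09:23 Fenin Isles standard time.
Daylight saving runs 26 April – 4 October; the standard-time date in Fenin Isles, April 30, 2026, is inside that window, so Fenin Isles is at UTC+05:00.
05:23 UTC + 5h = 10:23 local.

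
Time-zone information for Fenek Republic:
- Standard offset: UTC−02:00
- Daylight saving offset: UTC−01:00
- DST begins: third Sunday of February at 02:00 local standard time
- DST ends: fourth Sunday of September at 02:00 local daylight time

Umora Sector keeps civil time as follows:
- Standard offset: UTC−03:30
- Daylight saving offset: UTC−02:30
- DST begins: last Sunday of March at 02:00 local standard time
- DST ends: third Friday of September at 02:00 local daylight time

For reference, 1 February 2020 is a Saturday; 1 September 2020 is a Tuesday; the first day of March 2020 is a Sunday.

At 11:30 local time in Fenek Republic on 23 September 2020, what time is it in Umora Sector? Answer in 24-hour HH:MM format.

09:00

1 February 2020 is a Saturday, so the first Sunday is February 2 and the third is February 16.
1 September 2020 is a Tuesday, so the first Sunday is September 6 and the fourth is September 27.
23 September 2020 lies within the daylight-saving period (16 February – 27 September), so Fenek Republic is on daylight time, UTC−01:00.
11:30 Fenek Republic + 1h = 12:30 UTC.
1 March 2020 is a Sunday, so Sundays fall on 1, 8, 15, 22, 29; the last is March 29.
1 September 2020 is a Tuesday, so the first Friday is September 4 and the third is September 18.
At the standard offset (UTC−03:30), 12:30 UTC − 3h30m = 09:00 Umora Sector standard time.
Daylight saving runs 29 March – 18 September; the standard-time date in Umora Sector, 23 September 2020, is outside that window, so Umora Sector is on standard time at UTC−03:30.
12:30 UTC − 3h30m = 09:00 Umora Sector.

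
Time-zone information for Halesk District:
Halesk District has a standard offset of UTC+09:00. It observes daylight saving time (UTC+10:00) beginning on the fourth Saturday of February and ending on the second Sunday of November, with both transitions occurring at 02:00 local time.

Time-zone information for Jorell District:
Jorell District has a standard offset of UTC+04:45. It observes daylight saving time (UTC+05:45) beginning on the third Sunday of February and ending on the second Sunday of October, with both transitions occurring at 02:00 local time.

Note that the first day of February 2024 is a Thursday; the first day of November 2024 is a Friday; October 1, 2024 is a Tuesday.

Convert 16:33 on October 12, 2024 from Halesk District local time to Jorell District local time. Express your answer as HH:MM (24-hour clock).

1 February 2024 is a Thursday, so the first Saturday is February 3 and the fourth is February 24.
1 November 2024 is a Friday, so the first Sunday is November 3 and the second is November 10.
Daylight saving runs 24 February – 10 November; October 12, 2024 is inside that window, so Halesk District is at UTC+10:00.
16:33 Halesk District − 10h = 06:33 UTC.
1 February 2024 is a Thursday, so the first Sunday is February 4 and the third is February 18.
1 October 2024 is a Tuesday, so the first Sunday is October 6 and the second is October 13.
At the standard offset (UTC+04:45), 06:33 UTC + 4h45m = 11:18 Jorell District standard time.
Daylight saving runs 18 February – 13 October; the standard-time date in Jorell District, October 12, 2024, is inside that window, so Jorell District is at UTC+05:45.
06:33 UTC + 5h45m = 12:18 Jorell District.

12:18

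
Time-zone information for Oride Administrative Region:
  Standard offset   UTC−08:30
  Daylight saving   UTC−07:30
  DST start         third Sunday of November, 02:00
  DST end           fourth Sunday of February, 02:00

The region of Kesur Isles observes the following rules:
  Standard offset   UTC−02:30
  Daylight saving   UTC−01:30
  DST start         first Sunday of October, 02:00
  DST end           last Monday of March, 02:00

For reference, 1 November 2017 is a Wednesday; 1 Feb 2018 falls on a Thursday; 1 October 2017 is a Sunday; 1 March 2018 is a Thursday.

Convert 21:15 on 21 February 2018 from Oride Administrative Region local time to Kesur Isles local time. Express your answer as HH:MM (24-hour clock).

03:15

1 November 2017 is a Wednesday, so the first Sunday is November 5 and the third is November 19.
1 February 2018 is a Thursday, so the first Sunday is February 4 and the fourth is February 25.
Daylight saving runs 19 November 2017 – 25 February 2018; 21 February 2018 is inside that window, so Oride Administrative Region is at UTC−07:30.
21:15 Oride Administrative Region + 7h30m = 04:45 UTC (rolling into the next day, 22 February 2018).
1 October 2017 is a Sunday, so the first Sunday is October 1.
1 March 2018 is a Thursday, so Mondays fall on 5, 12, 19, 26; the last is March 26.
At the standard offset (UTC−02:30), 04:45 UTC − 2h30m = 02:15 Kesur Isles standard time.
The standard-time date in Kesur Isles, 22 February 2018, falls between 1 October 2017 and 26 March 2018, so daylight saving is in effect and Kesur Isles is at UTC−01:30.
04:45 UTC − 1h30m = 03:15 Kesur Isles.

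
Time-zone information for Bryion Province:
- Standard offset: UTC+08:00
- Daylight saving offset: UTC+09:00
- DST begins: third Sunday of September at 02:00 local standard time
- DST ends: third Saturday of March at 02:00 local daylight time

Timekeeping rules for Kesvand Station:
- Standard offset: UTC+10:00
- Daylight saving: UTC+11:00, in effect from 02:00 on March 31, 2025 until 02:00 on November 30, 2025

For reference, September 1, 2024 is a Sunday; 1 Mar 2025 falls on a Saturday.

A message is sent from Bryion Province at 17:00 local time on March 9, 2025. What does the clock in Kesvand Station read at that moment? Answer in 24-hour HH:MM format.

1 September 2024 is a Sunday, so the first Sunday is September 1 and the third is September 15.
1 March 2025 is a Saturday, so the first Saturday is March 1 and the third is March 15.
March 9, 2025 lies within the daylight-saving period (15 September 2024 – 15 March 2025), so Bryion Province is on daylight time, UTC+09:00.
17:00 Bryion Province − 9h = 08:00 UTC.
At the standard offset (UTC+10:00), 08:00 UTC + 10h = 18:00 Kesvand Station standard time.
Daylight saving runs 31 March – 30 November; the standard-time date in Kesvand Station, March 9, 2025, is outside that window, so Kesvand Station is on standard time at UTC+10:00.
08:00 UTC + 10h = 18:00 Kesvand Station.

18:00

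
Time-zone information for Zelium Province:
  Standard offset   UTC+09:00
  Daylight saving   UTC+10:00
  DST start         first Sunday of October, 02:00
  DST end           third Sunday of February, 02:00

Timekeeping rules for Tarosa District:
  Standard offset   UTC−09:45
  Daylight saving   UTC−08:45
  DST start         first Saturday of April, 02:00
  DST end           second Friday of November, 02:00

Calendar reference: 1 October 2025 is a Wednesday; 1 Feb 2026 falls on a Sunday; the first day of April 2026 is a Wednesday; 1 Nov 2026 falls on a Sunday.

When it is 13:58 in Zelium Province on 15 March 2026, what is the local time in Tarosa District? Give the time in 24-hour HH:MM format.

19:13

1 October 2025 is a Wednesday, so the first Sunday is October 5.
1 February 2026 is a Sunday, so the first Sunday is February 1 and the third is February 15.
15 March 2026 is outside the daylight-saving period (5 October 2025 – 15 February 2026), so Zelium Province is on standard time, UTC+09:00.
13:58 Zelium Province − 9h = 04:58 UTC.
1 April 2026 is a Wednesday, so the first Saturday is April 4.
1 November 2026 is a Sunday, so the first Friday is November 6 and the second is November 13.
At the standard offset (UTC−09:45), 04:58 UTC − 9h45m = 19:13 Tarosa District standard time (rolling into the previous day, 14 March 2026).
The standard-time date in Tarosa District, 14 March 2026, does not fall between 4 April and 13 November, so daylight saving is not in effect and Tarosa District is at UTC−09:45.
04:58 UTC − 9h45m = 19:13 Tarosa District (rolling into the previous day, 14 March 2026).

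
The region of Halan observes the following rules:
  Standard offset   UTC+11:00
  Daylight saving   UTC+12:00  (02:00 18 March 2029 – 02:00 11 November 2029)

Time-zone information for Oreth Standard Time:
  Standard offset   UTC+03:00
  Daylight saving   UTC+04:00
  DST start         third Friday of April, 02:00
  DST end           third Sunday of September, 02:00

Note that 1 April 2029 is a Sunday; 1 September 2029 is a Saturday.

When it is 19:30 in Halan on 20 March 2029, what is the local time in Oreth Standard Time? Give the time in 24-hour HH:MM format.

20 March 2029 lies within the daylight-saving period (18 March – 11 November), so Halan is on daylight time, UTC+12:00.
19:30 Halan − 12h = 07:30 UTC.
1 April 2029 is a Sunday, so the first Friday is April 6 and the third is April 20.
1 September 2029 is a Saturday, so the first Sunday is September 2 and the third is September 16.
At the standard offset (UTC+03:00), 07:30 UTC + 3h = 10:30 Oreth Standard Time standard time.
The standard-time date in Oreth Standard Time, 20 March 2029, does not fall between 20 April and 16 September, so daylight saving is not in effect and Oreth Standard Time is at UTC+03:00.
07:30 UTC + 3h = 10:30 Oreth Standard Time.

10:30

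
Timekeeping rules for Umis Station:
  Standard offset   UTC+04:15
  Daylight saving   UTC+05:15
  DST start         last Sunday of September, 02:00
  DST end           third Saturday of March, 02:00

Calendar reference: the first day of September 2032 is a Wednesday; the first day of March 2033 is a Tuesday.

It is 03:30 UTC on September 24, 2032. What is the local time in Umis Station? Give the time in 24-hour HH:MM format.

07:45

1 September 2032 is a Wednesday, so Sundays fall on 5, 12, 19, 26; the last is September 26.
1 March 2033 is a Tuesday, so the first Saturday is March 5 and the third is March 19.
At the standard offset (UTC+04:15), 03:30 UTC + 4h15m = 07:45 Umis Station standard time.
The standard-time date in Umis Station, September 24, 2032, is outside the daylight-saving period (26 September 2032 – 19 March 2033), so Umis Station is on standard time, UTC+04:15.
03:30 UTC + 4h15m = 07:45 local.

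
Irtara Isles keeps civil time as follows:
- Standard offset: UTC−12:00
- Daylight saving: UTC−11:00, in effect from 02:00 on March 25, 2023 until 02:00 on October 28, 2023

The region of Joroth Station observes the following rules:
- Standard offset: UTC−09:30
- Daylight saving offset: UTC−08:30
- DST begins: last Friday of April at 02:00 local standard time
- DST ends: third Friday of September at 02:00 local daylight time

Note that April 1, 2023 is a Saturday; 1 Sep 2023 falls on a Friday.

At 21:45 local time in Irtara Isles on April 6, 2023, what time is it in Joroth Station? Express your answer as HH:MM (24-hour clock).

Daylight saving runs 25 March – 28 October; April 6, 2023 is inside that window, so Irtara Isles is at UTC−11:00.
21:45 Irtara Isles + 11h = 08:45 UTC (rolling into the next day, 7 April 2023).
1 April 2023 is a Saturday, so Fridays fall on 7, 14, 21, 28; the last is April 28.
1 September 2023 is a Friday, so the first Friday is September 1 and the third is September 15.
At the standard offset (UTC−09:30), 08:45 UTC − 9h30m = 23:15 Joroth Station standard time (rolling into the previous day, 6 April 2023).
Daylight saving runs 28 April – 15 September; the standard-time date in Joroth Station, April 6, 2023, is outside that window, so Joroth Station is on standard time at UTC−09:30.
08:45 UTC − 9h30m = 23:15 Joroth Station (rolling into the previous day, 6 April 2023).

23:15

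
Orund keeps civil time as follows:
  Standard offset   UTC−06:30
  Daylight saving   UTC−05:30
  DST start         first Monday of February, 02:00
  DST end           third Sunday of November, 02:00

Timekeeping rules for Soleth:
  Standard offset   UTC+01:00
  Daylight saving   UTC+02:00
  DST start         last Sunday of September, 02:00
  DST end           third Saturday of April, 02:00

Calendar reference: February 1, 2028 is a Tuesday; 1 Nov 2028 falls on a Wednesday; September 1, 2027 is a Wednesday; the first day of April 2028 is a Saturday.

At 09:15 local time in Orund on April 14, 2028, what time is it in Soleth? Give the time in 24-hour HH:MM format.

1 February 2028 is a Tuesday, so the first Monday is February 7.
1 November 2028 is a Wednesday, so the first Sunday is November 5 and the third is November 19.
Daylight saving runs 7 February – 19 November; April 14, 2028 is inside that window, so Orund is at UTC−05:30.
09:15 Orund + 5h30m = 14:45 UTC.
1 September 2027 is a Wednesday, so Sundays fall on 5, 12, 19, 26; the last is September 26.
1 April 2028 is a Saturday, so the first Saturday is April 1 and the third is April 15.
At the standard offset (UTC+01:00), 14:45 UTC + 1h = 15:45 Soleth standard time.
The standard-time date in Soleth, April 14, 2028, lies within the daylight-saving period (26 September 2027 – 15 April 2028), so Soleth is on daylight time, UTC+02:00.
14:45 UTC + 2h = 16:45 Soleth.

16:45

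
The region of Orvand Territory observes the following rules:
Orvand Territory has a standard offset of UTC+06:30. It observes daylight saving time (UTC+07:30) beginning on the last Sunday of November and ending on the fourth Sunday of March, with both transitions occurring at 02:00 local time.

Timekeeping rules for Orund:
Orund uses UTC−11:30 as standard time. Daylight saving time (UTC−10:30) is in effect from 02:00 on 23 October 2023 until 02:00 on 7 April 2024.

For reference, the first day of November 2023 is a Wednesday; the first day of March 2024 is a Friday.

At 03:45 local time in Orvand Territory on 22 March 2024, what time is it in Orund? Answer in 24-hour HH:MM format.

1 November 2023 is a Wednesday, so Sundays fall on 5, 12, 19, 26; the last is November 26.
1 March 2024 is a Friday, so the first Sunday is March 3 and the fourth is March 24.
22 March 2024 lies within the daylight-saving period (26 November 2023 – 24 March 2024), so Orvand Territory is on daylight time, UTC+07:30.
03:45 Orvand Territory − 7h30m = 20:15 UTC (rolling into the previous day, 21 March 2024).
At the standard offset (UTC−11:30), 20:15 UTC − 11h30m = 08:45 Orund standard time.
Daylight saving runs 23 October 2023 – 7 April 2024; the standard-time date in Orund, 21 March 2024, is inside that window, so Orund is at UTC−10:30.
20:15 UTC − 10h30m = 09:45 Orund.

09:45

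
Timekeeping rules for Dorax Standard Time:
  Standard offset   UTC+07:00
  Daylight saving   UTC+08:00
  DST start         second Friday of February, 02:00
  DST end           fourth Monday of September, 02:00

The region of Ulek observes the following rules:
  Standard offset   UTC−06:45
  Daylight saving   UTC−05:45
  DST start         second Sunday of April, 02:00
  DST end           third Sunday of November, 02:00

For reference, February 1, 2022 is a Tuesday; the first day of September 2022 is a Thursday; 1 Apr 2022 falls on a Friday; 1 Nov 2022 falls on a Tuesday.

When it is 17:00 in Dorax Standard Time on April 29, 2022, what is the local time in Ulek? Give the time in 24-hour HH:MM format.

1 February 2022 is a Tuesday, so the first Friday is February 4 and the second is February 11.
1 September 2022 is a Thursday, so the first Monday is September 5 and the fourth is September 26.
April 29, 2022 lies within the daylight-saving period (11 February – 26 September), so Dorax Standard Time is on daylight time, UTC+08:00.
17:00 Dorax Standard Time − 8h = 09:00 UTC.
1 April 2022 is a Friday, so the first Sunday is April 3 and the second is April 10.
1 November 2022 is a Tuesday, so the first Sunday is November 6 and the third is November 20.
At the standard offset (UTC−06:45), 09:00 UTC − 6h45m = 02:15 Ulek standard time.
The standard-time date in Ulek, April 29, 2022, falls between 10 April and 20 November, so daylight saving is in effect and Ulek is at UTC−05:45.
09:00 UTC − 5h45m = 03:15 Ulek.

03:15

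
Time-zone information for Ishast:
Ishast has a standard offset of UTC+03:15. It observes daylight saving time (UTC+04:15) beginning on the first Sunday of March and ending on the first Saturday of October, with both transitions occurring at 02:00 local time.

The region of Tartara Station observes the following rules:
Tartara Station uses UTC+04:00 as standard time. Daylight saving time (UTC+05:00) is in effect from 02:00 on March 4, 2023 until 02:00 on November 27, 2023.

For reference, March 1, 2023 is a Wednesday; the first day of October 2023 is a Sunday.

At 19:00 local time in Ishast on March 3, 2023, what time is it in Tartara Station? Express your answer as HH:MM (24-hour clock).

19:45

1 March 2023 is a Wednesday, so the first Sunday is March 5.
1 October 2023 is a Sunday, so the first Saturday is October 7.
March 3, 2023 does not fall between 5 March and 7 October, so daylight saving is not in effect and Ishast is at UTC+03:15.
19:00 Ishast − 3h15m = 15:45 UTC.
At the standard offset (UTC+04:00), 15:45 UTC + 4h = 19:45 Tartara Station standard time.
The standard-time date in Tartara Station, March 3, 2023, does not fall between 4 March and 27 November, so daylight saving is not in effect and Tartara Station is at UTC+04:00.
15:45 UTC + 4h = 19:45 Tartara Station.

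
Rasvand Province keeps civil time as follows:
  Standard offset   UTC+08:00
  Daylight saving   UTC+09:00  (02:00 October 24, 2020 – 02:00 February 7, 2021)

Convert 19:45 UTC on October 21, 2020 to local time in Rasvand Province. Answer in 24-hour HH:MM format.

At the standard offset (UTC+08:00), 19:45 UTC + 8h = 03:45 Rasvand Province standard time (rolling into the next day, 22 October 2020).
Daylight saving runs 24 October 2020 – 7 February 2021; the standard-time date in Rasvand Province, October 22, 2020, is outside that window, so Rasvand Province is on standard time at UTC+08:00.
19:45 UTC + 8h = 03:45 local (rolling into the next day, 22 October 2020).

03:45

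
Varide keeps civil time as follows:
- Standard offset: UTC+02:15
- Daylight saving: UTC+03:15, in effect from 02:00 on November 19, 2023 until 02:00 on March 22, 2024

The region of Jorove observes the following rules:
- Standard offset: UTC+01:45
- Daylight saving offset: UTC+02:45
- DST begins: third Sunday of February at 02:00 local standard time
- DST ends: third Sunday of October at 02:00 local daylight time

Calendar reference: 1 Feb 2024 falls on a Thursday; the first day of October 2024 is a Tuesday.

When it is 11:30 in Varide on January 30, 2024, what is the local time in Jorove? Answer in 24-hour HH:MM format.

10:00

January 30, 2024 lies within the daylight-saving period (19 November 2023 – 22 March 2024), so Varide is on daylight time, UTC+03:15.
11:30 Varide − 3h15m = 08:15 UTC.
1 February 2024 is a Thursday, so the first Sunday is February 4 and the third is February 18.
1 October 2024 is a Tuesday, so the first Sunday is October 6 and the third is October 20.
At the standard offset (UTC+01:45), 08:15 UTC + 1h45m = 10:00 Jorove standard time.
Daylight saving runs 18 February – 20 October; the standard-time date in Jorove, January 30, 2024, is outside that window, so Jorove is on standard time at UTC+01:45.
08:15 UTC + 1h45m = 10:00 Jorove.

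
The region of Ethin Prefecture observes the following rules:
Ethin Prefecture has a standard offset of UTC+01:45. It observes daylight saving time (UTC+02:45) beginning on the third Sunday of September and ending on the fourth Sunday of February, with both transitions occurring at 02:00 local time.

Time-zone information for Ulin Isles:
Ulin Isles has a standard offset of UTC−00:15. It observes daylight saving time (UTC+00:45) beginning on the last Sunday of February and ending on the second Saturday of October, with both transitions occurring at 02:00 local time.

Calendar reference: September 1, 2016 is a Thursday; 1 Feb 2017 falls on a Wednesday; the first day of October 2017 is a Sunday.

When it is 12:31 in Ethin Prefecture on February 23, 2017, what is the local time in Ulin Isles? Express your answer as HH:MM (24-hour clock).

09:31

1 September 2016 is a Thursday, so the first Sunday is September 4 and the third is September 18.
1 February 2017 is a Wednesday, so the first Sunday is February 5 and the fourth is February 26.
February 23, 2017 lies within the daylight-saving period (18 September 2016 – 26 February 2017), so Ethin Prefecture is on daylight time, UTC+02:45.
12:31 Ethin Prefecture − 2h45m = 09:46 UTC.
1 February 2017 is a Wednesday, so Sundays fall on 5, 12, 19, 26; the last is February 26.
1 October 2017 is a Sunday, so the first Saturday is October 7 and the second is October 14.
At the standard offset (UTC−00:15), 09:46 UTC − 0h15m = 09:31 Ulin Isles standard time.
The standard-time date in Ulin Isles, February 23, 2017, does not fall between 26 February and 14 October, so daylight saving is not in effect and Ulin Isles is at UTC−00:15.
09:46 UTC − 0h15m = 09:31 Ulin Isles.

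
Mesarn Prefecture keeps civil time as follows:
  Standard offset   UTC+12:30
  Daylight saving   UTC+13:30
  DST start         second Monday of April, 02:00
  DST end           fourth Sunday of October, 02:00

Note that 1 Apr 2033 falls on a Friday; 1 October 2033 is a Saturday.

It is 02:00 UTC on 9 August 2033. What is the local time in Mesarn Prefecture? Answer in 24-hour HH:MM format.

1 April 2033 is a Friday, so the first Monday is April 4 and the second is April 11.
1 October 2033 is a Saturday, so the first Sunday is October 2 and the fourth is October 23.
At the standard offset (UTC+12:30), 02:00 UTC + 12h30m = 14:30 Mesarn Prefecture standard time.
The standard-time date in Mesarn Prefecture, 9 August 2033, falls between 11 April and 23 October, so daylight saving is in effect and Mesarn Prefecture is at UTC+13:30.
02:00 UTC + 13h30m = 15:30 local.

15:30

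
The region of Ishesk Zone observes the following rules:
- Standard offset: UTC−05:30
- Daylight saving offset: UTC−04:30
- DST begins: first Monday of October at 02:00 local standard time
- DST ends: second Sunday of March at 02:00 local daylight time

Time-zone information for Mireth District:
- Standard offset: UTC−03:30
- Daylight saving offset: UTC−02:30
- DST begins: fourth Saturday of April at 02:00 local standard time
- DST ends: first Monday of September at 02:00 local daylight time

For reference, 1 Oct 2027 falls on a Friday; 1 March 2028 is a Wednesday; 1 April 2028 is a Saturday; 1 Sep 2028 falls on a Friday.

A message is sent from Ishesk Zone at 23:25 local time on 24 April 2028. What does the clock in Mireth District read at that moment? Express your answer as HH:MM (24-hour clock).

1 October 2027 is a Friday, so the first Monday is October 4.
1 March 2028 is a Wednesday, so the first Sunday is March 5 and the second is March 12.
Daylight saving runs 4 October 2027 – 12 March 2028; 24 April 2028 is outside that window, so Ishesk Zone is on standard time at UTC−05:30.
23:25 Ishesk Zone + 5h30m = 04:55 UTC (rolling into the next day, 25 April 2028).
1 April 2028 is a Saturday, so the first Saturday is April 1 and the fourth is April 22.
1 September 2028 is a Friday, so the first Monday is September 4.
At the standard offset (UTC−03:30), 04:55 UTC − 3h30m = 01:25 Mireth District standard time.
The standard-time date in Mireth District, 25 April 2028, lies within the daylight-saving period (22 April – 4 September), so Mireth District is on daylight time, UTC−02:30.
04:55 UTC − 2h30m = 02:25 Mireth District.

02:25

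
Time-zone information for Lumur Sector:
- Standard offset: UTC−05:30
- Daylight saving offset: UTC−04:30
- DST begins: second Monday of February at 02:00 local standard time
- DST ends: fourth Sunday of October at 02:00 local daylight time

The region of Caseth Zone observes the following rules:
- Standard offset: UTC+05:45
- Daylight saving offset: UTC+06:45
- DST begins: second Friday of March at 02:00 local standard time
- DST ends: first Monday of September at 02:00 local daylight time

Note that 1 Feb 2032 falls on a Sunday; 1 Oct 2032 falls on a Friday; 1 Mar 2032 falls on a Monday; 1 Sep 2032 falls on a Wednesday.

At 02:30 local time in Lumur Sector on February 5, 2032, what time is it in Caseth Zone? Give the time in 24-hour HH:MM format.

1 February 2032 is a Sunday, so the first Monday is February 2 and the second is February 9.
1 October 2032 is a Friday, so the first Sunday is October 3 and the fourth is October 24.
February 5, 2032 is outside the daylight-saving period (9 February – 24 October), so Lumur Sector is on standard time, UTC−05:30.
02:30 Lumur Sector + 5h30m = 08:00 UTC.
1 March 2032 is a Monday, so the first Friday is March 5 and the second is March 12.
1 September 2032 is a Wednesday, so the first Monday is September 6.
At the standard offset (UTC+05:45), 08:00 UTC + 5h45m = 13:45 Caseth Zone standard time.
The standard-time date in Caseth Zone, February 5, 2032, is outside the daylight-saving period (12 March – 6 September), so Caseth Zone is on standard time, UTC+05:45.
08:00 UTC + 5h45m = 13:45 Caseth Zone.

13:45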